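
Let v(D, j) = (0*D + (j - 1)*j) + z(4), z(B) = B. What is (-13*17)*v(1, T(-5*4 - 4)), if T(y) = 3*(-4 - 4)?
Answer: -133484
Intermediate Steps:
T(y) = -24 (T(y) = 3*(-8) = -24)
v(D, j) = 4 + j*(-1 + j) (v(D, j) = (0*D + (j - 1)*j) + 4 = (0 + (-1 + j)*j) + 4 = (0 + j*(-1 + j)) + 4 = j*(-1 + j) + 4 = 4 + j*(-1 + j))
(-13*17)*v(1, T(-5*4 - 4)) = (-13*17)*(4 + (-24)² - 1*(-24)) = -221*(4 + 576 + 24) = -221*604 = -133484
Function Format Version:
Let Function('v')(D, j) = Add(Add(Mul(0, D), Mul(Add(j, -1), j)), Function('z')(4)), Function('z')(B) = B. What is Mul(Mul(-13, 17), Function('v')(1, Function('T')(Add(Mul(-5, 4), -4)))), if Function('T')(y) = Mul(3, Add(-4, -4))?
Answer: -133484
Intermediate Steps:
Function('T')(y) = -24 (Function('T')(y) = Mul(3, -8) = -24)
Function('v')(D, j) = Add(4, Mul(j, Add(-1, j))) (Function('v')(D, j) = Add(Add(Mul(0, D), Mul(Add(j, -1), j)), 4) = Add(Add(0, Mul(Add(-1, j), j)), 4) = Add(Add(0, Mul(j, Add(-1, j))), 4) = Add(Mul(j, Add(-1, j)), 4) = Add(4, Mul(j, Add(-1, j))))
Mul(Mul(-13, 17), Function('v')(1, Function('T')(Add(Mul(-5, 4), -4)))) = Mul(Mul(-13, 17), Add(4, Pow(-24, 2), Mul(-1, -24))) = Mul(-221, Add(4, 576, 24)) = Mul(-221, 604) = -133484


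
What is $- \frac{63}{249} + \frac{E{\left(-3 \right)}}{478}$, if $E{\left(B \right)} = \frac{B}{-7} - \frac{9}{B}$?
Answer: $- \frac{34137}{138859} \approx -0.24584$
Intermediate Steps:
$E{\left(B \right)} = - \frac{9}{B} - \frac{B}{7}$ ($E{\left(B \right)} = B \left(- \frac{1}{7}\right) - \frac{9}{B} = - \frac{B}{7} - \frac{9}{B} = - \frac{9}{B} - \frac{B}{7}$)
$- \frac{63}{249} + \frac{E{\left(-3 \right)}}{478} = - \frac{63}{249} + \frac{- \frac{9}{-3} - - \frac{3}{7}}{478} = \left(-63\right) \frac{1}{249} + \left(\left(-9\right) \left(- \frac{1}{3}\right) + \frac{3}{7}\right) \frac{1}{478} = - \frac{21}{83} + \left(3 + \frac{3}{7}\right) \frac{1}{478} = - \frac{21}{83} + \frac{24}{7} \cdot \frac{1}{478} = - \frac{21}{83} + \frac{12}{1673} = - \frac{34137}{138859}$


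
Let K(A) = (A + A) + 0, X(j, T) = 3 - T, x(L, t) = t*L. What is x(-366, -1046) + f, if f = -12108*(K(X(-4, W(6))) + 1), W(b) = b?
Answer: 443376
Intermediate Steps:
x(L, t) = L*t
K(A) = 2*A (K(A) = 2*A + 0 = 2*A)
f = 60540 (f = -12108*(2*(3 - 1*6) + 1) = -12108*(2*(3 - 6) + 1) = -12108*(2*(-3) + 1) = -12108*(-6 + 1) = -12108*(-5) = 60540)
x(-366, -1046) + f = -366*(-1046) + 60540 = 382836 + 60540 = 443376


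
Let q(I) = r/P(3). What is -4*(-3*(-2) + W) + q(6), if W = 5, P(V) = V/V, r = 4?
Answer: -40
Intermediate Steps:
P(V) = 1
q(I) = 4 (q(I) = 4/1 = 4*1 = 4)
-4*(-3*(-2) + W) + q(6) = -4*(-3*(-2) + 5) + 4 = -4*(6 + 5) + 4 = -4*11 + 4 = -44 + 4 = -40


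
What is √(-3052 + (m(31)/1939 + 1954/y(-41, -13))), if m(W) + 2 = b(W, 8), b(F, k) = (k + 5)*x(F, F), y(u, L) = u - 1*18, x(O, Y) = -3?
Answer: I*√40377040951877/114401 ≈ 55.544*I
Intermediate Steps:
y(u, L) = -18 + u (y(u, L) = u - 18 = -18 + u)
b(F, k) = -15 - 3*k (b(F, k) = (k + 5)*(-3) = (5 + k)*(-3) = -15 - 3*k)
m(W) = -41 (m(W) = -2 + (-15 - 3*8) = -2 + (-15 - 24) = -2 - 39 = -41)
√(-3052 + (m(31)/1939 + 1954/y(-41, -13))) = √(-3052 + (-41/1939 + 1954/(-18 - 41))) = √(-3052 + (-41*1/1939 + 1954/(-59))) = √(-3052 + (-41/1939 + 1954*(-1/59))) = √(-3052 + (-41/1939 - 1954/59)) = √(-3052 - 3791225/114401) = √(-352943077/114401) = I*√40377040951877/114401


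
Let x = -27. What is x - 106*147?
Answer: -15609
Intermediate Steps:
x - 106*147 = -27 - 106*147 = -27 - 15582 = -15609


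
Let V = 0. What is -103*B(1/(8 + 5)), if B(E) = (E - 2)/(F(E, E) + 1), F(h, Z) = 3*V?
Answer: 2575/13 ≈ 198.08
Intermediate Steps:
F(h, Z) = 0 (F(h, Z) = 3*0 = 0)
B(E) = -2 + E (B(E) = (E - 2)/(0 + 1) = (-2 + E)/1 = (-2 + E)*1 = -2 + E)
-103*B(1/(8 + 5)) = -103*(-2 + 1/(8 + 5)) = -103*(-2 + 1/13) = -103*(-25/13) = 2575/13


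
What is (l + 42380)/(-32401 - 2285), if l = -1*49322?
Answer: 1157/5781 ≈ 0.20014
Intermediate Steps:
l = -49322
(l + 42380)/(-32401 - 2285) = (-49322 + 42380)/(-32401 - 2285) = -6942/(-34686) = -6942*(-1/34686) = 1157/5781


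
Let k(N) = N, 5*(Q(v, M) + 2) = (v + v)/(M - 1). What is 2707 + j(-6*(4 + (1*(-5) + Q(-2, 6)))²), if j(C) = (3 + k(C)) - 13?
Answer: 1648179/625 ≈ 2637.1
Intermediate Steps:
Q(v, M) = -2 + 2*v/(5*(-1 + M)) (Q(v, M) = -2 + ((v + v)/(M - 1))/5 = -2 + ((2*v)/(-1 + M))/5 = -2 + (2*v/(-1 + M))/5 = -2 + 2*v/(5*(-1 + M)))
j(C) = -10 + C (j(C) = (3 + C) - 13 = -10 + C)
2707 + j(-6*(4 + (1*(-5) + Q(-2, 6)))²) = 2707 + (-10 - 6*(4 + (1*(-5) + 2*(5 - 2 - 5*6)/(5*(-1 + 6))))²) = 2707 + (-10 - 6*(4 + (-5 + (⅖)*(5 - 2 - 30)/5))²) = 2707 + (-10 - 6*(4 + (-5 + (⅖)*(⅕)*(-27)))²) = 2707 + (-10 - 6*(4 + (-5 - 54/25))²) = 2707 + (-10 - 6*(4 - 179/25)²) = 2707 + (-10 - 6*(-79/25)²) = 2707 + (-10 - 6*6241/625) = 2707 + (-10 - 37446/625) = 2707 - 43696/625 = 1648179/625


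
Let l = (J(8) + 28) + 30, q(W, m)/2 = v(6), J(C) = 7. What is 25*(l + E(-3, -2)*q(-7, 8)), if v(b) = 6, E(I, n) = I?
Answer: 725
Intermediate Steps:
q(W, m) = 12 (q(W, m) = 2*6 = 12)
l = 65 (l = (7 + 28) + 30 = 35 + 30 = 65)
25*(l + E(-3, -2)*q(-7, 8)) = 25*(65 - 3*12) = 25*(65 - 36) = 25*29 = 725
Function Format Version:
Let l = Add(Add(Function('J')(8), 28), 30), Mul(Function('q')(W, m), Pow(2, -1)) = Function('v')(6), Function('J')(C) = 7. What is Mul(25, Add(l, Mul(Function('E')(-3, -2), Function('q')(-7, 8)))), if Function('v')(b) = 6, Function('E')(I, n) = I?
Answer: 725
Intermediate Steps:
Function('q')(W, m) = 12 (Function('q')(W, m) = Mul(2, 6) = 12)
l = 65 (l = Add(Add(7, 28), 30) = Add(35, 30) = 65)
Mul(25, Add(l, Mul(Function('E')(-3, -2), Function('q')(-7, 8)))) = Mul(25, Add(65, Mul(-3, 12))) = Mul(25, Add(65, -36)) = Mul(25, 29) = 725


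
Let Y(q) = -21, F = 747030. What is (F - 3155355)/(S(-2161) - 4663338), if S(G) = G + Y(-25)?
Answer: 481665/933104 ≈ 0.51620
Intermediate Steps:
S(G) = -21 + G (S(G) = G - 21 = -21 + G)
(F - 3155355)/(S(-2161) - 4663338) = (747030 - 3155355)/((-21 - 2161) - 4663338) = -2408325/(-2182 - 4663338) = -2408325/(-4665520) = -2408325*(-1/4665520) = 481665/933104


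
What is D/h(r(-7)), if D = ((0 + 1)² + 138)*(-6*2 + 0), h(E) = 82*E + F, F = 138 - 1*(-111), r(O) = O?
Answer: 1668/325 ≈ 5.1323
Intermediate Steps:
F = 249 (F = 138 + 111 = 249)
h(E) = 249 + 82*E (h(E) = 82*E + 249 = 249 + 82*E)
D = -1668 (D = (1² + 138)*(-12 + 0) = (1 + 138)*(-12) = 139*(-12) = -1668)
D/h(r(-7)) = -1668/(249 + 82*(-7)) = -1668/(249 - 574) = -1668/(-325) = -1668*(-1/325) = 1668/325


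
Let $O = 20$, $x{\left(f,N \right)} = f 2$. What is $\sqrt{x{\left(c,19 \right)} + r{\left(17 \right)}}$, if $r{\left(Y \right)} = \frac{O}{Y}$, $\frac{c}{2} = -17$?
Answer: $\frac{4 i \sqrt{1207}}{17} \approx 8.1746 i$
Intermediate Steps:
$c = -34$ ($c = 2 \left(-17\right) = -34$)
$x{\left(f,N \right)} = 2 f$
$r{\left(Y \right)} = \frac{20}{Y}$
$\sqrt{x{\left(c,19 \right)} + r{\left(17 \right)}} = \sqrt{2 \left(-34\right) + \frac{20}{17}} = \sqrt{-68 + 20 \cdot \frac{1}{17}} = \sqrt{-68 + \frac{20}{17}} = \sqrt{- \frac{1136}{17}} = \frac{4 i \sqrt{1207}}{17}$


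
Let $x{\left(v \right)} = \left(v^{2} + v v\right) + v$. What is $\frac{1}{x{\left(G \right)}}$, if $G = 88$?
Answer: $\frac{1}{15576} \approx 6.4201 \cdot 10^{-5}$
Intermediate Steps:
$x{\left(v \right)} = v + 2 v^{2}$ ($x{\left(v \right)} = \left(v^{2} + v^{2}\right) + v = 2 v^{2} + v = v + 2 v^{2}$)
$\frac{1}{x{\left(G \right)}} = \frac{1}{88 \left(1 + 2 \cdot 88\right)} = \frac{1}{88 \left(1 + 176\right)} = \frac{1}{88 \cdot 177} = \frac{1}{15576}$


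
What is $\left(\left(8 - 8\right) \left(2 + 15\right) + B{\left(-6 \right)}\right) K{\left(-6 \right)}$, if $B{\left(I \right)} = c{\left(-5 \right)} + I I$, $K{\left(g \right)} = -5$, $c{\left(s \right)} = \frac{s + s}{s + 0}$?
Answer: $-190$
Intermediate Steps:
$c{\left(s \right)} = 2$ ($c{\left(s \right)} = \frac{2 s}{s} = 2$)
$B{\left(I \right)} = 2 + I^{2}$ ($B{\left(I \right)} = 2 + I I = 2 + I^{2}$)
$\left(\left(8 - 8\right) \left(2 + 15\right) + B{\left(-6 \right)}\right) K{\left(-6 \right)} = \left(\left(8 - 8\right) \left(2 + 15\right) + \left(2 + \left(-6\right)^{2}\right)\right) \left(-5\right) = \left(0 \cdot 17 + \left(2 + 36\right)\right) \left(-5\right) = \left(0 + 38\right) \left(-5\right) = 38 \left(-5\right) = -190$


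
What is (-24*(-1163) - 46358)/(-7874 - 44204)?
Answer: 9223/26039 ≈ 0.35420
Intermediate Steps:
(-24*(-1163) - 46358)/(-7874 - 44204) = (27912 - 46358)/(-52078) = -18446*(-1/52078) = 9223/26039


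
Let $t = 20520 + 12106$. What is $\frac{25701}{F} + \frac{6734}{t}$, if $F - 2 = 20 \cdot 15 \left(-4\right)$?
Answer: $- \frac{415226747}{19542974} \approx -21.247$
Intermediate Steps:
$t = 32626$
$F = -1198$ ($F = 2 + 20 \cdot 15 \left(-4\right) = 2 + 300 \left(-4\right) = 2 - 1200 = -1198$)
$\frac{25701}{F} + \frac{6734}{t} = \frac{25701}{-1198} + \frac{6734}{32626} = 25701 \left(- \frac{1}{1198}\right) + 6734 \cdot \frac{1}{32626} = - \frac{25701}{1198} + \frac{3367}{16313} = - \frac{415226747}{19542974}$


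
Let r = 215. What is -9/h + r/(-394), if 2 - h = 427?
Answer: -87829/167450 ≈ -0.52451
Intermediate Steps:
h = -425 (h = 2 - 1*427 = 2 - 427 = -425)
-9/h + r/(-394) = -9/(-425) + 215/(-394) = -9*(-1/425) + 215*(-1/394) = 9/425 - 215/394 = -87829/167450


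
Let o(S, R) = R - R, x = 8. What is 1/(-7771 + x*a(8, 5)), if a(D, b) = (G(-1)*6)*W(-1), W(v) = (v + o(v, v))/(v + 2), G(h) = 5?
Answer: -1/8011 ≈ -0.00012483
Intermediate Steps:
o(S, R) = 0
W(v) = v/(2 + v) (W(v) = (v + 0)/(v + 2) = v/(2 + v))
a(D, b) = -30 (a(D, b) = (5*6)*(-1/(2 - 1)) = 30*(-1/1) = 30*(-1*1) = 30*(-1) = -30)
1/(-7771 + x*a(8, 5)) = 1/(-7771 + 8*(-30)) = 1/(-7771 - 240) = 1/(-8011) = -1/8011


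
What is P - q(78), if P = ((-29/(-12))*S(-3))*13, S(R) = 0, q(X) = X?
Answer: -78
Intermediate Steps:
P = 0 (P = (-29/(-12)*0)*13 = (-29*(-1/12)*0)*13 = ((29/12)*0)*13 = 0*13 = 0)
P - q(78) = 0 - 1*78 = 0 - 78 = -78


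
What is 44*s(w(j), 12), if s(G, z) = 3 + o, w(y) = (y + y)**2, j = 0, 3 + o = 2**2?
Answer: 176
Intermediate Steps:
o = 1 (o = -3 + 2**2 = -3 + 4 = 1)
w(y) = 4*y**2 (w(y) = (2*y)**2 = 4*y**2)
s(G, z) = 4 (s(G, z) = 3 + 1 = 4)
44*s(w(j), 12) = 44*4 = 176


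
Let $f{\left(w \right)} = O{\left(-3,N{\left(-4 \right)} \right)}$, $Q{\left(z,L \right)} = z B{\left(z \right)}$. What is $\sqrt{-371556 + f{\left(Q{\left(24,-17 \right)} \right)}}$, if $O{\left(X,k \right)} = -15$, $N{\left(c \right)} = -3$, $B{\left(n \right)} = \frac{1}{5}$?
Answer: $i \sqrt{371571} \approx 609.57 i$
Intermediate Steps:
$B{\left(n \right)} = \frac{1}{5}$
$Q{\left(z,L \right)} = \frac{z}{5}$ ($Q{\left(z,L \right)} = z \frac{1}{5} = \frac{z}{5}$)
$f{\left(w \right)} = -15$
$\sqrt{-371556 + f{\left(Q{\left(24,-17 \right)} \right)}} = \sqrt{-371556 - 15} = \sqrt{-371571} = i \sqrt{371571}$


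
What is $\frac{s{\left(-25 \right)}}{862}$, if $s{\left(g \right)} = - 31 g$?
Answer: $\frac{775}{862} \approx 0.89907$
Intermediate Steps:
$\frac{s{\left(-25 \right)}}{862} = \frac{\left(-31\right) \left(-25\right)}{862} = 775 \cdot \frac{1}{862} = \frac{775}{862}$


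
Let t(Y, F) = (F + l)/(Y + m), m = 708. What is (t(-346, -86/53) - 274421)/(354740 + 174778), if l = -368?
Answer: -1316265224/2539833087 ≈ -0.51825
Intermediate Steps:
t(Y, F) = (-368 + F)/(708 + Y) (t(Y, F) = (F - 368)/(Y + 708) = (-368 + F)/(708 + Y))
(t(-346, -86/53) - 274421)/(354740 + 174778) = ((-368 - 86/53)/(708 - 346) - 274421)/(354740 + 174778) = ((-368 - 86*1/53)/362 - 274421)/529518 = ((-368 - 86/53)/362 - 274421)*(1/529518) = ((1/362)*(-19590/53) - 274421)*(1/529518) = (-9795/9593 - 274421)*(1/529518) = -2632530448/9593*1/529518 = -1316265224/2539833087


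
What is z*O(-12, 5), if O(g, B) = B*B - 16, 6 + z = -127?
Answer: -1197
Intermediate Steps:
z = -133 (z = -6 - 127 = -133)
O(g, B) = -16 + B² (O(g, B) = B² - 16 = -16 + B²)
z*O(-12, 5) = -133*(-16 + 5²) = -133*(-16 + 25) = -133*9 = -1197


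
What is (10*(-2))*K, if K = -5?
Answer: 100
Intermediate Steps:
(10*(-2))*K = (10*(-2))*(-5) = -20*(-5) = 100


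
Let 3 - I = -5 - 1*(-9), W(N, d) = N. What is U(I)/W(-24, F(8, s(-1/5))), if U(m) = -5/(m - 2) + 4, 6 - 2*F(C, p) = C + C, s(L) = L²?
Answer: -17/72 ≈ -0.23611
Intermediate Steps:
F(C, p) = 3 - C (F(C, p) = 3 - (C + C)/2 = 3 - C)
I = -1 (I = 3 - (-5 - 1*(-9)) = 3 - (-5 + 9) = 3 - 1*4 = 3 - 4 = -1)
U(m) = 4 - 5/(-2 + m) (U(m) = -5/(-2 + m) + 4 = 4 - 5/(-2 + m))
U(I)/W(-24, F(8, s(-1/5))) = ((-13 + 4*(-1))/(-2 - 1))/(-24) = ((-13 - 4)/(-3))*(-1/24) = -⅓*(-17)*(-1/24) = (17/3)*(-1/24) = -17/72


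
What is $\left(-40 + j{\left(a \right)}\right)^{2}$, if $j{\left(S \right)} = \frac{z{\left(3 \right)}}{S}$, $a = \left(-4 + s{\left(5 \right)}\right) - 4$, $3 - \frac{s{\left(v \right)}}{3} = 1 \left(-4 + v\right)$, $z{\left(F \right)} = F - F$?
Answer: $1600$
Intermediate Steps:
$z{\left(F \right)} = 0$
$s{\left(v \right)} = 21 - 3 v$ ($s{\left(v \right)} = 9 - 3 \cdot 1 \left(-4 + v\right) = 9 - 3 \left(-4 + v\right) = 9 - \left(-12 + 3 v\right) = 21 - 3 v$)
$a = -2$ ($a = \left(-4 + \left(21 - 15\right)\right) - 4 = \left(-4 + 6\right) - 4 = 2 - 4 = -2$)
$j{\left(S \right)} = 0$ ($j{\left(S \right)} = \frac{0}{S} = 0$)
$\left(-40 + j{\left(a \right)}\right)^{2} = \left(-40 + 0\right)^{2} = \left(-40\right)^{2} = 1600$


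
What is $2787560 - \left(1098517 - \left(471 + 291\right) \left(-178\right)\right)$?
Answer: $1553407$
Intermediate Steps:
$2787560 - \left(1098517 - \left(471 + 291\right) \left(-178\right)\right) = 2787560 - \left(1098517 - 762 \left(-178\right)\right) = 2787560 - \left(1098517 - -135636\right) = 2787560 - \left(1098517 + 135636\right) = 2787560 - 1234153 = 1553407$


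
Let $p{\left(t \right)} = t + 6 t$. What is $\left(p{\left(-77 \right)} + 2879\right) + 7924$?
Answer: $10264$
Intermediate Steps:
$p{\left(t \right)} = 7 t$
$\left(p{\left(-77 \right)} + 2879\right) + 7924 = \left(7 \left(-77\right) + 2879\right) + 7924 = \left(-539 + 2879\right) + 7924 = 2340 + 7924 = 10264$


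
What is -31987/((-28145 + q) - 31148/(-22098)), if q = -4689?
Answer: 353424363/362767292 ≈ 0.97425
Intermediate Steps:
-31987/((-28145 + q) - 31148/(-22098)) = -31987/((-28145 - 4689) - 31148/(-22098)) = -31987/(-32834 - 31148*(-1/22098)) = -31987/(-32834 + 15574/11049) = -31987/(-362767292/11049) = -31987*(-11049/362767292) = 353424363/362767292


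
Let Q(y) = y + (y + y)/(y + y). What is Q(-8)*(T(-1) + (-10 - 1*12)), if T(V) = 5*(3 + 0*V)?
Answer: 49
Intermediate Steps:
Q(y) = 1 + y (Q(y) = y + (2*y)/((2*y)) = y + (2*y)*(1/(2*y)) = y + 1 = 1 + y)
T(V) = 15 (T(V) = 5*(3 + 0) = 5*3 = 15)
Q(-8)*(T(-1) + (-10 - 1*12)) = (1 - 8)*(15 + (-10 - 1*12)) = -7*(15 + (-10 - 12)) = -7*(15 - 22) = -7*(-7) = 49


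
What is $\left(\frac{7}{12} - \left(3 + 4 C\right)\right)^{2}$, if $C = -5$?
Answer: $\frac{44521}{144} \approx 309.17$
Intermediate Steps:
$\left(\frac{7}{12} - \left(3 + 4 C\right)\right)^{2} = \left(\frac{7}{12} - -17\right)^{2} = \left(7 \cdot \frac{1}{12} + \left(-3 + 20\right)\right)^{2} = \left(\frac{7}{12} + 17\right)^{2} = \left(\frac{211}{12}\right)^{2} = \frac{44521}{144}$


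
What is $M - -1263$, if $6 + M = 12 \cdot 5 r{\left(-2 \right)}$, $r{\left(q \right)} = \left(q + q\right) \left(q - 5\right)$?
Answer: $2937$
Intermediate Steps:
$r{\left(q \right)} = 2 q \left(-5 + q\right)$
$M = 1674$ ($M = -6 + 12 \cdot 5 \cdot 2 \left(-2\right) \left(-5 - 2\right) = -6 + 60 \cdot 2 \left(-2\right) \left(-7\right) = -6 + 60 \cdot 28 = -6 + 1680 = 1674$)
$M - -1263 = 1674 - -1263 = 1674 + 1263 = 2937$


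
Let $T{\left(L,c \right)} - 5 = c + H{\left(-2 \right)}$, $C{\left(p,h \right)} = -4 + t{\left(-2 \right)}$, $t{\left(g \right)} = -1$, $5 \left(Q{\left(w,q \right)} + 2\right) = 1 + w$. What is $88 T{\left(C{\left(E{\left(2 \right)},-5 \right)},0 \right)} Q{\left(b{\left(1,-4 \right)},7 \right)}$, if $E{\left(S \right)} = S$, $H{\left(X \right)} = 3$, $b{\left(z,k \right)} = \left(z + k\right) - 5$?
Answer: $- \frac{11968}{5} \approx -2393.6$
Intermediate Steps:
$b{\left(z,k \right)} = -5 + k + z$ ($b{\left(z,k \right)} = \left(k + z\right) - 5 = -5 + k + z$)
$Q{\left(w,q \right)} = - \frac{9}{5} + \frac{w}{5}$ ($Q{\left(w,q \right)} = -2 + \frac{1 + w}{5} = -2 + \left(\frac{1}{5} + \frac{w}{5}\right) = - \frac{9}{5} + \frac{w}{5}$)
$C{\left(p,h \right)} = -5$ ($C{\left(p,h \right)} = -4 - 1 = -5$)
$T{\left(L,c \right)} = 8 + c$ ($T{\left(L,c \right)} = 5 + \left(c + 3\right) = 5 + \left(3 + c\right) = 8 + c$)
$88 T{\left(C{\left(E{\left(2 \right)},-5 \right)},0 \right)} Q{\left(b{\left(1,-4 \right)},7 \right)} = 88 \left(8 + 0\right) \left(- \frac{9}{5} + \frac{-5 - 4 + 1}{5}\right) = 88 \cdot 8 \left(- \frac{9}{5} + \frac{1}{5} \left(-8\right)\right) = 704 \left(- \frac{9}{5} - \frac{8}{5}\right) = 704 \left(- \frac{17}{5}\right) = - \frac{11968}{5}$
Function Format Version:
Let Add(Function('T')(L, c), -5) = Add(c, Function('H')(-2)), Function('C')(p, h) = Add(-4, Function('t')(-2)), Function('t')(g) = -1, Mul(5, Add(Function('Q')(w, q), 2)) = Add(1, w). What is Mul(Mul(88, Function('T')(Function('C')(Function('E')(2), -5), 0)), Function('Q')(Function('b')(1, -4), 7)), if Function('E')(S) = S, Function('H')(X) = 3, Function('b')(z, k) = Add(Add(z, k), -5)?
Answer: Rational(-11968, 5) ≈ -2393.6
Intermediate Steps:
Function('b')(z, k) = Add(-5, k, z) (Function('b')(z, k) = Add(Add(k, z), -5) = Add(-5, k, z))
Function('Q')(w, q) = Add(Rational(-9, 5), Mul(Rational(1, 5), w)) (Function('Q')(w, q) = Add(-2, Mul(Rational(1, 5), Add(1, w))) = Add(-2, Add(Rational(1, 5), Mul(Rational(1, 5), w))) = Add(Rational(-9, 5), Mul(Rational(1, 5), w)))
Function('C')(p, h) = -5 (Function('C')(p, h) = Add(-4, -1) = -5)
Function('T')(L, c) = Add(8, c) (Function('T')(L, c) = Add(5, Add(c, 3)) = Add(5, Add(3, c)) = Add(8, c))
Mul(Mul(88, Function('T')(Function('C')(Function('E')(2), -5), 0)), Function('Q')(Function('b')(1, -4), 7)) = Mul(Mul(88, Add(8, 0)), Add(Rational(-9, 5), Mul(Rational(1, 5), Add(-5, -4, 1)))) = Mul(Mul(88, 8), Add(Rational(-9, 5), Mul(Rational(1, 5), -8))) = Mul(704, Add(Rational(-9, 5), Rational(-8, 5))) = Mul(704, Rational(-17, 5)) = Rational(-11968, 5)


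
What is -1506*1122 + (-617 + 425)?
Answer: -1689924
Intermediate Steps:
-1506*1122 + (-617 + 425) = -1689732 - 192 = -1689924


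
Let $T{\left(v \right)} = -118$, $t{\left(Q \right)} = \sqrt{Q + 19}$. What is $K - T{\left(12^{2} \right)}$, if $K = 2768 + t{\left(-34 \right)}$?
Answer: $2886 + i \sqrt{15} \approx 2886.0 + 3.873 i$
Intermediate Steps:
$t{\left(Q \right)} = \sqrt{19 + Q}$
$K = 2768 + i \sqrt{15}$ ($K = 2768 + \sqrt{19 - 34} = 2768 + \sqrt{-15} = 2768 + i \sqrt{15} \approx 2768.0 + 3.873 i$)
$K - T{\left(12^{2} \right)} = \left(2768 + i \sqrt{15}\right) - -118 = \left(2768 + i \sqrt{15}\right) + 118 = 2886 + i \sqrt{15}$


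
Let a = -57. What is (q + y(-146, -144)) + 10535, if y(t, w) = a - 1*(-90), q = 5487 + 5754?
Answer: 21809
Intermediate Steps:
q = 11241
y(t, w) = 33 (y(t, w) = -57 - 1*(-90) = -57 + 90 = 33)
(q + y(-146, -144)) + 10535 = (11241 + 33) + 10535 = 11274 + 10535 = 21809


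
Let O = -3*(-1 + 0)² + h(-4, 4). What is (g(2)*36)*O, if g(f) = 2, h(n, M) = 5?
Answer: 144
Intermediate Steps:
O = 2 (O = -3*(-1 + 0)² + 5 = -3*(-1)² + 5 = -3*1 + 5 = -3 + 5 = 2)
(g(2)*36)*O = (2*36)*2 = 72*2 = 144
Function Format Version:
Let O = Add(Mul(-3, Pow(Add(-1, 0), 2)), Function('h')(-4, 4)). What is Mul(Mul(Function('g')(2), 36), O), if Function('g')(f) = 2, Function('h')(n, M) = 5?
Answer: 144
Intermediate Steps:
O = 2 (O = Add(Mul(-3, Pow(Add(-1, 0), 2)), 5) = Add(Mul(-3, Pow(-1, 2)), 5) = Add(Mul(-3, 1), 5) = Add(-3, 5) = 2)
Mul(Mul(Function('g')(2), 36), O) = Mul(Mul(2, 36), 2) = Mul(72, 2) = 144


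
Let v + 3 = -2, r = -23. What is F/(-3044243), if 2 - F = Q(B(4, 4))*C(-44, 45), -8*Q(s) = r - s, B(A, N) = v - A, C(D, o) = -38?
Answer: -137/6088486 ≈ -2.2501e-5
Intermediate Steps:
v = -5 (v = -3 - 2 = -5)
B(A, N) = -5 - A
Q(s) = 23/8 + s/8 (Q(s) = -(-23 - s)/8 = 23/8 + s/8)
F = 137/2 (F = 2 - (23/8 + (-5 - 1*4)/8)*(-38) = 2 - (23/8 + (-5 - 4)/8)*(-38) = 2 - (23/8 + (⅛)*(-9))*(-38) = 2 - (23/8 - 9/8)*(-38) = 2 - 7*(-38)/4 = 2 - 1*(-133/2) = 2 + 133/2 = 137/2 ≈ 68.500)
F/(-3044243) = (137/2)/(-3044243) = (137/2)*(-1/3044243) = -137/6088486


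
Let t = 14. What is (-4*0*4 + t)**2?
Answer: 196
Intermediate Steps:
(-4*0*4 + t)**2 = (-4*0*4 + 14)**2 = (0*4 + 14)**2 = (0 + 14)**2 = 14**2 = 196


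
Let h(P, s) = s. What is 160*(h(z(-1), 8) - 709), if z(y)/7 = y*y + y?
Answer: -112160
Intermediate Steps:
z(y) = 7*y + 7*y² (z(y) = 7*(y*y + y) = 7*(y² + y) = 7*(y + y²) = 7*y + 7*y²)
160*(h(z(-1), 8) - 709) = 160*(8 - 709) = 160*(-701) = -112160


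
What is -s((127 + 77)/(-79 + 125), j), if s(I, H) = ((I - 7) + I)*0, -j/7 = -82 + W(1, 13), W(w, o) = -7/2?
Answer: 0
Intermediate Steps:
W(w, o) = -7/2 (W(w, o) = -7*½ = -7/2)
j = 1197/2 (j = -7*(-82 - 7/2) = -7*(-171/2) = 1197/2 ≈ 598.50)
s(I, H) = 0 (s(I, H) = ((-7 + I) + I)*0 = (-7 + 2*I)*0 = 0)
-s((127 + 77)/(-79 + 125), j) = -1*0 = 0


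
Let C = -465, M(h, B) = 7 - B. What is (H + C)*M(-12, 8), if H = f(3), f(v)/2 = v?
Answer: 459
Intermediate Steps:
f(v) = 2*v
H = 6 (H = 2*3 = 6)
(H + C)*M(-12, 8) = (6 - 465)*(7 - 1*8) = -459*(7 - 8) = -459*(-1) = 459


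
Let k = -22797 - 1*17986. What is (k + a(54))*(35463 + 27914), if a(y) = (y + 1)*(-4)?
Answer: -2598647131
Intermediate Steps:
k = -40783 (k = -22797 - 17986 = -40783)
a(y) = -4 - 4*y (a(y) = (1 + y)*(-4) = -4 - 4*y)
(k + a(54))*(35463 + 27914) = (-40783 + (-4 - 4*54))*(35463 + 27914) = (-40783 + (-4 - 216))*63377 = (-40783 - 220)*63377 = -41003*63377 = -2598647131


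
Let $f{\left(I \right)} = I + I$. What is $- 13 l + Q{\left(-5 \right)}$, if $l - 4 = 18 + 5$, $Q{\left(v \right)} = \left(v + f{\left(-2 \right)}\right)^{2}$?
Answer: $-270$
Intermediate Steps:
$f{\left(I \right)} = 2 I$
$Q{\left(v \right)} = \left(-4 + v\right)^{2}$ ($Q{\left(v \right)} = \left(v + 2 \left(-2\right)\right)^{2} = \left(v - 4\right)^{2} = \left(-4 + v\right)^{2}$)
$l = 27$ ($l = 4 + \left(18 + 5\right) = 4 + 23 = 27$)
$- 13 l + Q{\left(-5 \right)} = \left(-13\right) 27 + \left(-4 - 5\right)^{2} = -351 + \left(-9\right)^{2} = -351 + 81 = -270$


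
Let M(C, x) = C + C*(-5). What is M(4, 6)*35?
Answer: -560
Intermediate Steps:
M(C, x) = -4*C (M(C, x) = C - 5*C = -4*C)
M(4, 6)*35 = -4*4*35 = -16*35 = -560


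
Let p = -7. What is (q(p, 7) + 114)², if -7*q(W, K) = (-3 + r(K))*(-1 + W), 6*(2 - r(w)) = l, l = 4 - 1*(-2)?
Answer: 611524/49 ≈ 12480.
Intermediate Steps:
l = 6 (l = 4 + 2 = 6)
r(w) = 1 (r(w) = 2 - ⅙*6 = 2 - 1 = 1)
q(W, K) = -2/7 + 2*W/7 (q(W, K) = -(-3 + 1)*(-1 + W)/7 = -(-2)*(-1 + W)/7 = -(2 - 2*W)/7 = -2/7 + 2*W/7)
(q(p, 7) + 114)² = ((-2/7 + (2/7)*(-7)) + 114)² = ((-2/7 - 2) + 114)² = (-16/7 + 114)² = (782/7)² = 611524/49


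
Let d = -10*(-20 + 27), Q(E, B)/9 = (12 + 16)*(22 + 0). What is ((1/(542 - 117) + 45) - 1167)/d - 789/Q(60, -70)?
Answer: 62385193/3927000 ≈ 15.886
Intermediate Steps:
Q(E, B) = 5544 (Q(E, B) = 9*((12 + 16)*(22 + 0)) = 9*(28*22) = 9*616 = 5544)
d = -70 (d = -10*7 = -70)
((1/(542 - 117) + 45) - 1167)/d - 789/Q(60, -70) = ((1/(542 - 117) + 45) - 1167)/(-70) - 789/5544 = ((1/425 + 45) - 1167)*(-1/70) - 789*1/5544 = ((1/425 + 45) - 1167)*(-1/70) - 263/1848 = (19126/425 - 1167)*(-1/70) - 263/1848 = -476849/425*(-1/70) - 263/1848 = 476849/29750 - 263/1848 = 62385193/3927000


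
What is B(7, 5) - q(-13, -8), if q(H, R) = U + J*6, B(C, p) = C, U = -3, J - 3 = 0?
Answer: -8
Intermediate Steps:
J = 3 (J = 3 + 0 = 3)
q(H, R) = 15 (q(H, R) = -3 + 3*6 = -3 + 18 = 15)
B(7, 5) - q(-13, -8) = 7 - 1*15 = 7 - 15 = -8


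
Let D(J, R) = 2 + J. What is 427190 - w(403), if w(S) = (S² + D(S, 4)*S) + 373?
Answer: 101193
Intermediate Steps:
w(S) = 373 + S² + S*(2 + S) (w(S) = (S² + (2 + S)*S) + 373 = (S² + S*(2 + S)) + 373 = 373 + S² + S*(2 + S))
427190 - w(403) = 427190 - (373 + 403² + 403*(2 + 403)) = 427190 - (373 + 162409 + 403*405) = 427190 - (373 + 162409 + 163215) = 427190 - 1*325997 = 427190 - 325997 = 101193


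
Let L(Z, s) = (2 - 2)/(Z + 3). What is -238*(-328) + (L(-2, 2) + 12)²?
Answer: 78208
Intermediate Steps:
L(Z, s) = 0 (L(Z, s) = 0/(3 + Z) = 0)
-238*(-328) + (L(-2, 2) + 12)² = -238*(-328) + (0 + 12)² = 78064 + 12² = 78064 + 144 = 78208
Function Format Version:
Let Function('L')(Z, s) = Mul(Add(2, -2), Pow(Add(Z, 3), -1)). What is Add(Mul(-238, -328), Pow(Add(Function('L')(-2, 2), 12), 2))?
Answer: 78208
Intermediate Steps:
Function('L')(Z, s) = 0 (Function('L')(Z, s) = Mul(0, Pow(Add(3, Z), -1)) = 0)
Add(Mul(-238, -328), Pow(Add(Function('L')(-2, 2), 12), 2)) = Add(Mul(-238, -328), Pow(Add(0, 12), 2)) = Add(78064, Pow(12, 2)) = Add(78064, 144) = 78208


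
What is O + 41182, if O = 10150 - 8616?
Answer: 42716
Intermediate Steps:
O = 1534
O + 41182 = 1534 + 41182 = 42716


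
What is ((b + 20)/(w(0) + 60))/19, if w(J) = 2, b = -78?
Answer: -29/589 ≈ -0.049236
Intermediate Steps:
((b + 20)/(w(0) + 60))/19 = ((-78 + 20)/(2 + 60))/19 = -58/62*(1/19) = -58*1/62*(1/19) = -29/31*1/19 = -29/589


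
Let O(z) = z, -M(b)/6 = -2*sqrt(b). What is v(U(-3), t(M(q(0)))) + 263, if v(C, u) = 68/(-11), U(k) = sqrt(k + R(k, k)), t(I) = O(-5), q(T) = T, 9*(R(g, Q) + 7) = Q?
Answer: 2825/11 ≈ 256.82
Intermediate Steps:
R(g, Q) = -7 + Q/9
M(b) = 12*sqrt(b) (M(b) = -(-12)*sqrt(b) = 12*sqrt(b))
t(I) = -5
U(k) = sqrt(-7 + 10*k/9) (U(k) = sqrt(k + (-7 + k/9)) = sqrt(-7 + 10*k/9))
v(C, u) = -68/11 (v(C, u) = 68*(-1/11) = -68/11)
v(U(-3), t(M(q(0)))) + 263 = -68/11 + 263 = 2825/11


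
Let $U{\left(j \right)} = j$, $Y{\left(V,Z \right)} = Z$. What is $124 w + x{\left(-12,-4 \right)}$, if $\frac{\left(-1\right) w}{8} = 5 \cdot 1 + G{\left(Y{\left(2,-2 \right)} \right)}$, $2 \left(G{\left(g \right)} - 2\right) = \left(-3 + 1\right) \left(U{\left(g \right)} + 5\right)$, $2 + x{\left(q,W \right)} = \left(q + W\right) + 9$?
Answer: $-3977$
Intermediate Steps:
$x{\left(q,W \right)} = 7 + W + q$ ($x{\left(q,W \right)} = -2 + \left(\left(q + W\right) + 9\right) = -2 + \left(\left(W + q\right) + 9\right) = -2 + \left(9 + W + q\right) = 7 + W + q$)
$G{\left(g \right)} = -3 - g$ ($G{\left(g \right)} = 2 + \frac{\left(-3 + 1\right) \left(g + 5\right)}{2} = 2 + \frac{\left(-2\right) \left(5 + g\right)}{2} = 2 + \frac{-10 - 2 g}{2} = 2 - \left(5 + g\right) = -3 - g$)
$w = -32$ ($w = - 8 \left(5 \cdot 1 - 1\right) = - 8 \left(5 + \left(-3 + 2\right)\right) = - 8 \left(5 - 1\right) = \left(-8\right) 4 = -32$)
$124 w + x{\left(-12,-4 \right)} = 124 \left(-32\right) - 9 = -3968 - 9 = -3977$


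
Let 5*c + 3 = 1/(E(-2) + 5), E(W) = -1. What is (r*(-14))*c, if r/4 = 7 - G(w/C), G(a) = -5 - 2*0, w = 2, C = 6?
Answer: 1848/5 ≈ 369.60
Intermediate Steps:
c = -11/20 (c = -⅗ + 1/(5*(-1 + 5)) = -⅗ + (⅕)/4 = -⅗ + (⅕)*(¼) = -⅗ + 1/20 = -11/20 ≈ -0.55000)
G(a) = -5 (G(a) = -5 + 0 = -5)
r = 48 (r = 4*(7 - 1*(-5)) = 4*(7 + 5) = 4*12 = 48)
(r*(-14))*c = (48*(-14))*(-11/20) = -672*(-11/20) = 1848/5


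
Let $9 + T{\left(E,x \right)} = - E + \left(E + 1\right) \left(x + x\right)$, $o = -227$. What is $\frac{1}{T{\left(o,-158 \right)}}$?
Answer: $\frac{1}{71634} \approx 1.396 \cdot 10^{-5}$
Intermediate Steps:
$T{\left(E,x \right)} = -9 - E + 2 x \left(1 + E\right)$ ($T{\left(E,x \right)} = -9 - \left(E - \left(E + 1\right) \left(x + x\right)\right) = -9 - \left(E - \left(1 + E\right) 2 x\right) = -9 - \left(E - 2 x \left(1 + E\right)\right) = -9 - E + 2 x \left(1 + E\right)$)
$\frac{1}{T{\left(o,-158 \right)}} = \frac{1}{-9 - -227 + 2 \left(-158\right) + 2 \left(-227\right) \left(-158\right)} = \frac{1}{-9 + 227 - 316 + 71732} = \frac{1}{71634}$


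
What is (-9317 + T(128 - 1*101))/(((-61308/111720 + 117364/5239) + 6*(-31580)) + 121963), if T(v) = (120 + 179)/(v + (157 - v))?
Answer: 5487085067100/39758219370949 ≈ 0.13801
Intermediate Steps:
T(v) = 299/157
(-9317 + T(128 - 1*101))/(((-61308/111720 + 117364/5239) + 6*(-31580)) + 121963) = (-9317 + 299/157)/(((-61308/111720 + 117364/5239) + 6*(-31580)) + 121963) = -1462470/(157*(((-61308*1/111720 + 117364*(1/5239)) - 189480) + 121963)) = -1462470/(157*(((-5109/9310 + 9028/403) - 189480) + 121963)) = -1462470/(157*((81991753/3751930 - 189480) + 121963)) = -1462470/(157*(-710833704647/3751930 + 121963)) = -1462470/(157*(-253237066057/3751930)) = -1462470/157*(-3751930/253237066057) = 5487085067100/39758219370949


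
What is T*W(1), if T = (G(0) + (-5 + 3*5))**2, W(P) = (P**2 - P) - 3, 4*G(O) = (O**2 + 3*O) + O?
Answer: -300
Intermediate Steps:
G(O) = O + O**2/4 (G(O) = ((O**2 + 3*O) + O)/4 = (O**2 + 4*O)/4 = O + O**2/4)
W(P) = -3 + P**2 - P
T = 100 (T = ((1/4)*0*(4 + 0) + (-5 + 3*5))**2 = ((1/4)*0*4 + (-5 + 15))**2 = (0 + 10)**2 = 10**2 = 100)
T*W(1) = 100*(-3 + 1**2 - 1*1) = 100*(-3 + 1 - 1) = 100*(-3) = -300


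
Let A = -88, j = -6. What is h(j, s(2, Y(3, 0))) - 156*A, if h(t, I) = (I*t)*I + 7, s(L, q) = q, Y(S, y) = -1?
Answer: 13729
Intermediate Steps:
h(t, I) = 7 + t*I**2 (h(t, I) = t*I**2 + 7 = 7 + t*I**2)
h(j, s(2, Y(3, 0))) - 156*A = (7 - 6*(-1)**2) - 156*(-88) = (7 - 6*1) + 13728 = (7 - 6) + 13728 = 1 + 13728 = 13729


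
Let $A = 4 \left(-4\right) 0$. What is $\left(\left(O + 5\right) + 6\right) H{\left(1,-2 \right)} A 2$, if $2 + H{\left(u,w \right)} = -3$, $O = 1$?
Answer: $0$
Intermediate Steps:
$H{\left(u,w \right)} = -5$ ($H{\left(u,w \right)} = -2 - 3 = -5$)
$A = 0$ ($A = \left(-16\right) 0 = 0$)
$\left(\left(O + 5\right) + 6\right) H{\left(1,-2 \right)} A 2 = \left(\left(1 + 5\right) + 6\right) \left(-5\right) 0 \cdot 2 = \left(6 + 6\right) \left(-5\right) 0 \cdot 2 = 12 \left(-5\right) 0 \cdot 2 = \left(-60\right) 0 \cdot 2 = 0 \cdot 2 = 0$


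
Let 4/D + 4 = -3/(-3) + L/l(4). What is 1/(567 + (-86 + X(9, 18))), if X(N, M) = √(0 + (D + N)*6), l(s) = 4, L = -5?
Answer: 8177/3932315 - √13974/3932315 ≈ 0.0020494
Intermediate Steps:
D = -16/17 (D = 4/(-4 + (-3/(-3) - 5/4)) = 4/(-4 + (-3*(-⅓) - 5*¼)) = 4/(-4 + (1 - 5/4)) = 4/(-4 - ¼) = 4/(-17/4) = 4*(-4/17) = -16/17 ≈ -0.94118)
X(N, M) = √(-96/17 + 6*N) (X(N, M) = √(0 + (-16/17 + N)*6) = √(0 + (-96/17 + 6*N)) = √(-96/17 + 6*N))
1/(567 + (-86 + X(9, 18))) = 1/(567 + (-86 + √(-1632 + 1734*9)/17)) = 1/(567 + (-86 + √(-1632 + 15606)/17)) = 1/(567 + (-86 + √13974/17)) = 1/(481 + √13974/17)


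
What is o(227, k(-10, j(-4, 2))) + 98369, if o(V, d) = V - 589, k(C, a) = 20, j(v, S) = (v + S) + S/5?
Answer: 98007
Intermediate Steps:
j(v, S) = v + 6*S/5 (j(v, S) = (S + v) + S*(⅕) = (S + v) + S/5 = v + 6*S/5)
o(V, d) = -589 + V
o(227, k(-10, j(-4, 2))) + 98369 = (-589 + 227) + 98369 = -362 + 98369 = 98007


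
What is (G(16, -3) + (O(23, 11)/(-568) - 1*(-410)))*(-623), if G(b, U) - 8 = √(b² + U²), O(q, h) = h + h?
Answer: -73950723/284 - 623*√265 ≈ -2.7053e+5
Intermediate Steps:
O(q, h) = 2*h
G(b, U) = 8 + √(U² + b²) (G(b, U) = 8 + √(b² + U²) = 8 + √(U² + b²))
(G(16, -3) + (O(23, 11)/(-568) - 1*(-410)))*(-623) = ((8 + √((-3)² + 16²)) + ((2*11)/(-568) - 1*(-410)))*(-623) = ((8 + √(9 + 256)) + (22*(-1/568) + 410))*(-623) = ((8 + √265) + (-11/284 + 410))*(-623) = ((8 + √265) + 116429/284)*(-623) = (118701/284 + √265)*(-623) = -73950723/284 - 623*√265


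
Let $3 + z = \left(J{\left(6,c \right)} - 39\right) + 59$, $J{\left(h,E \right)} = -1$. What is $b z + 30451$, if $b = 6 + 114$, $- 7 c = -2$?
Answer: $32371$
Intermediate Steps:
$c = \frac{2}{7}$ ($c = \left(- \frac{1}{7}\right) \left(-2\right) = \frac{2}{7} \approx 0.28571$)
$b = 120$
$z = 16$ ($z = -3 + \left(\left(-1 - 39\right) + 59\right) = -3 + \left(-40 + 59\right) = -3 + 19 = 16$)
$b z + 30451 = 120 \cdot 16 + 30451 = 1920 + 30451 = 32371$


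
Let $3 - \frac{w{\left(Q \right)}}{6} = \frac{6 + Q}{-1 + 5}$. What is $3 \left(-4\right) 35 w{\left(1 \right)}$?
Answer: $-3150$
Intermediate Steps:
$w{\left(Q \right)} = 9 - \frac{3 Q}{2}$ ($w{\left(Q \right)} = 18 - 6 \frac{6 + Q}{-1 + 5} = 18 - 6 \frac{6 + Q}{4} = 18 - 6 \left(6 + Q\right) \frac{1}{4} = 18 - 6 \left(\frac{3}{2} + \frac{Q}{4}\right) = 18 - \left(9 + \frac{3 Q}{2}\right) = 9 - \frac{3 Q}{2}$)
$3 \left(-4\right) 35 w{\left(1 \right)} = 3 \left(-4\right) 35 \left(9 - \frac{3}{2}\right) = \left(-12\right) 35 \left(9 - \frac{3}{2}\right) = \left(-420\right) \frac{15}{2} = -3150$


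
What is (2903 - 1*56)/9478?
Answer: 2847/9478 ≈ 0.30038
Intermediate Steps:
(2903 - 1*56)/9478 = (2903 - 56)*(1/9478) = 2847*(1/9478) = 2847/9478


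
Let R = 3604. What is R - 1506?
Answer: 2098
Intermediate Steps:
R - 1506 = 3604 - 1506 = 2098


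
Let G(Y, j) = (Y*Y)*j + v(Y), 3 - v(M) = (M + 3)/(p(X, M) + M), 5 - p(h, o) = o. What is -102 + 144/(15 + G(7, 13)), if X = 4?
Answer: -66462/653 ≈ -101.78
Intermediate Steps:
p(h, o) = 5 - o
v(M) = 12/5 - M/5 (v(M) = 3 - (M + 3)/((5 - M) + M) = 3 - (3 + M)/5 = 3 - (⅗ + M/5) = 3 + (-⅗ - M/5) = 12/5 - M/5)
G(Y, j) = 12/5 - Y/5 + j*Y² (G(Y, j) = (Y*Y)*j + (12/5 - Y/5) = Y²*j + (12/5 - Y/5) = j*Y² + (12/5 - Y/5) = 12/5 - Y/5 + j*Y²)
-102 + 144/(15 + G(7, 13)) = -102 + 144/(15 + (12/5 - ⅕*7 + 13*7²)) = -102 + 144/(15 + (12/5 - 7/5 + 13*49)) = -102 + 144/(15 + (12/5 - 7/5 + 637)) = -102 + 144/(15 + 638) = -102 + 144/653 = -66462/653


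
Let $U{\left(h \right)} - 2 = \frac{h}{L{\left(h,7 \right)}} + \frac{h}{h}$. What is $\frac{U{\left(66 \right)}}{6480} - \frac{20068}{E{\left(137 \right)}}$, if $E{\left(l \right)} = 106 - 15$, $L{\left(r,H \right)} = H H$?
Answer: $- \frac{303427237}{1375920} \approx -220.53$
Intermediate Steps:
$L{\left(r,H \right)} = H^{2}$
$E{\left(l \right)} = 91$
$U{\left(h \right)} = 3 + \frac{h}{49}$ ($U{\left(h \right)} = 2 + \left(\frac{h}{7^{2}} + \frac{h}{h}\right) = 2 + \left(\frac{h}{49} + 1\right) = 2 + \left(1 + \frac{h}{49}\right) = 3 + \frac{h}{49}$)
$\frac{U{\left(66 \right)}}{6480} - \frac{20068}{E{\left(137 \right)}} = \frac{3 + \frac{1}{49} \cdot 66}{6480} - \frac{20068}{91} = \left(3 + \frac{66}{49}\right) \frac{1}{6480} - \frac{20068}{91} = \frac{213}{49} \cdot \frac{1}{6480} - \frac{20068}{91} = \frac{71}{105840} - \frac{20068}{91} = - \frac{303427237}{1375920}$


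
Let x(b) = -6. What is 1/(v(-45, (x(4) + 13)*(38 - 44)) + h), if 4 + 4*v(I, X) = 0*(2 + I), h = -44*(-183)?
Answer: 1/8051 ≈ 0.00012421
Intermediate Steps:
h = 8052
v(I, X) = -1 (v(I, X) = -1 + (0*(2 + I))/4 = -1 + (¼)*0 = -1 + 0 = -1)
1/(v(-45, (x(4) + 13)*(38 - 44)) + h) = 1/(-1 + 8052) = 1/8051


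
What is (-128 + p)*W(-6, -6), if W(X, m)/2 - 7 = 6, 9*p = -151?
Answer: -33878/9 ≈ -3764.2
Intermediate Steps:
p = -151/9 (p = (⅑)*(-151) = -151/9 ≈ -16.778)
W(X, m) = 26 (W(X, m) = 14 + 2*6 = 14 + 12 = 26)
(-128 + p)*W(-6, -6) = (-128 - 151/9)*26 = -1303/9*26 = -33878/9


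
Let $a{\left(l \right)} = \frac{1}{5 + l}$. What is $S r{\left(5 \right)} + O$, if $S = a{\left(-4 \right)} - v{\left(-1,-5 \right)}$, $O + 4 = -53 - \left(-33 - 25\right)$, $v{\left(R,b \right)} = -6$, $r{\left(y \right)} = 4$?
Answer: $29$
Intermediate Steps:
$O = 1$ ($O = -4 - -5 = -4 + \left(-53 + 58\right) = -4 + 5 = 1$)
$S = 7$ ($S = \frac{1}{5 - 4} - -6 = 1^{-1} + 6 = 1 + 6 = 7$)
$S r{\left(5 \right)} + O = 7 \cdot 4 + 1 = 28 + 1 = 29$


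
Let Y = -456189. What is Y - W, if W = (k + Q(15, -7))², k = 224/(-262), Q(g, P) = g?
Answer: -7832093038/17161 ≈ -4.5639e+5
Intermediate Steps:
k = -112/131 (k = 224*(-1/262) = -112/131 ≈ -0.85496)
W = 3433609/17161 (W = (-112/131 + 15)² = (1853/131)² = 3433609/17161 ≈ 200.08)
Y - W = -456189 - 1*3433609/17161 = -456189 - 3433609/17161 = -7832093038/17161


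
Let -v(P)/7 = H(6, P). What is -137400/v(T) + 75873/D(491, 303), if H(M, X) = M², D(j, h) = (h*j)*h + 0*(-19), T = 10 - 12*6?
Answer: 57349688987/105182511 ≈ 545.24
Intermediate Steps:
T = -62 (T = 10 - 72 = -62)
D(j, h) = j*h² (D(j, h) = j*h² + 0 = j*h²)
v(P) = -252 (v(P) = -7*6² = -7*36 = -252)
-137400/v(T) + 75873/D(491, 303) = -137400/(-252) + 75873/((491*303²)) = -137400*(-1/252) + 75873/((491*91809)) = 11450/21 + 75873/45078219 = 11450/21 + 75873*(1/45078219) = 11450/21 + 25291/15026073 = 57349688987/105182511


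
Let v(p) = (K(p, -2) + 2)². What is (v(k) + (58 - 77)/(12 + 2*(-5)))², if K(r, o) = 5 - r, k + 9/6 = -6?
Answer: 644809/16 ≈ 40301.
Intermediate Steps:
k = -15/2 (k = -3/2 - 6 = -15/2 ≈ -7.5000)
v(p) = (7 - p)² (v(p) = ((5 - p) + 2)² = (7 - p)²)
(v(k) + (58 - 77)/(12 + 2*(-5)))² = ((-7 - 15/2)² + (58 - 77)/(12 + 2*(-5)))² = ((-29/2)² - 19/(12 - 10))² = (841/4 - 19/2)² = (803/4)² = 644809/16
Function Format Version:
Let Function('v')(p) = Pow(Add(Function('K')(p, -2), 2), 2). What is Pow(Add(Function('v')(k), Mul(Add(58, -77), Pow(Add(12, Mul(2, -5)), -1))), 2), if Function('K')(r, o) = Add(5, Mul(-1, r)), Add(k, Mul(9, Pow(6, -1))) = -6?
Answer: Rational(644809, 16) ≈ 40301.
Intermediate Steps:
k = Rational(-15, 2) (k = Add(Rational(-3, 2), -6) = Rational(-15, 2) ≈ -7.5000)
Function('v')(p) = Pow(Add(7, Mul(-1, p)), 2) (Function('v')(p) = Pow(Add(Add(5, Mul(-1, p)), 2), 2) = Pow(Add(7, Mul(-1, p)), 2))
Pow(Add(Function('v')(k), Mul(Add(58, -77), Pow(Add(12, Mul(2, -5)), -1))), 2) = Pow(Add(Pow(Add(-7, Rational(-15, 2)), 2), Mul(Add(58, -77), Pow(Add(12, Mul(2, -5)), -1))), 2) = Pow(Add(Pow(Rational(-29, 2), 2), Mul(-19, Pow(Add(12, -10), -1))), 2) = Pow(Add(Rational(841, 4), Mul(-19, Pow(2, -1))), 2) = Pow(Add(Rational(841, 4), Mul(-19, Rational(1, 2))), 2) = Pow(Add(Rational(841, 4), Rational(-19, 2)), 2) = Pow(Rational(803, 4), 2) = Rational(644809, 16)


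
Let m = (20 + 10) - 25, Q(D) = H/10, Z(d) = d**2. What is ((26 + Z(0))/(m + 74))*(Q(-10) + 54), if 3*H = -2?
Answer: 21034/1185 ≈ 17.750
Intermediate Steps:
H = -2/3 (H = (1/3)*(-2) = -2/3 ≈ -0.66667)
Q(D) = -1/15 (Q(D) = -2/3/10 = -2/3*1/10 = -1/15)
m = 5 (m = 30 - 25 = 5)
((26 + Z(0))/(m + 74))*(Q(-10) + 54) = ((26 + 0**2)/(5 + 74))*(-1/15 + 54) = ((26 + 0)/79)*(809/15) = (26*(1/79))*(809/15) = (26/79)*(809/15) = 21034/1185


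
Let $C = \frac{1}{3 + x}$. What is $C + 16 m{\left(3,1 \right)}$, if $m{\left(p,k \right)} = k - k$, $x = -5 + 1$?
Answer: $-1$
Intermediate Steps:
$x = -4$
$m{\left(p,k \right)} = 0$
$C = -1$ ($C = \frac{1}{3 - 4} = \frac{1}{-1} = -1$)
$C + 16 m{\left(3,1 \right)} = -1 + 16 \cdot 0 = -1 + 0 = -1$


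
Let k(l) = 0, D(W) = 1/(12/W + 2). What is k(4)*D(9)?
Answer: 0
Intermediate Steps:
D(W) = 1/(2 + 12/W)
k(4)*D(9) = 0*((1/2)*9/(6 + 9)) = 0*((1/2)*9/15) = 0*((1/2)*9*(1/15)) = 0*(3/10) = 0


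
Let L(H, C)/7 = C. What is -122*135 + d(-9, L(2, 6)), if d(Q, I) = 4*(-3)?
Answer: -16482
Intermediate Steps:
L(H, C) = 7*C
d(Q, I) = -12
-122*135 + d(-9, L(2, 6)) = -122*135 - 12 = -16470 - 12 = -16482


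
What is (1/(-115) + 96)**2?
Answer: 121859521/13225 ≈ 9214.3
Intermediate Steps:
(1/(-115) + 96)**2 = (-1/115 + 96)**2 = (11039/115)**2 = 121859521/13225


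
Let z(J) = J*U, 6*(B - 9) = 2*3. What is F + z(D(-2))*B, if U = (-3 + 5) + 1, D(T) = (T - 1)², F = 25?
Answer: 295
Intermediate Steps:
D(T) = (-1 + T)²
U = 3 (U = 2 + 1 = 3)
B = 10 (B = 9 + (2*3)/6 = 9 + (⅙)*6 = 9 + 1 = 10)
z(J) = 3*J (z(J) = J*3 = 3*J)
F + z(D(-2))*B = 25 + (3*(-1 - 2)²)*10 = 25 + (3*(-3)²)*10 = 25 + (3*9)*10 = 25 + 27*10 = 25 + 270 = 295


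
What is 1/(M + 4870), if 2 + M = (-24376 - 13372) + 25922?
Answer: -1/6958 ≈ -0.00014372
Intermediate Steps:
M = -11828 (M = -2 + ((-24376 - 13372) + 25922) = -2 + (-37748 + 25922) = -2 - 11826 = -11828)
1/(M + 4870) = 1/(-11828 + 4870) = 1/(-6958) = -1/6958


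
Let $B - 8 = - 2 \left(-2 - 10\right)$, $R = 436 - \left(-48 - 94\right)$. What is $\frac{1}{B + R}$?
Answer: $\frac{1}{610} \approx 0.0016393$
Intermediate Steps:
$R = 578$ ($R = 436 - -142 = 436 + 142 = 578$)
$B = 32$ ($B = 8 - 2 \left(-2 - 10\right) = 8 - -24 = 8 + 24 = 32$)
$\frac{1}{B + R} = \frac{1}{32 + 578} = \frac{1}{610}$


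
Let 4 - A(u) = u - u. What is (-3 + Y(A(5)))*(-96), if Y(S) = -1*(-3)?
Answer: 0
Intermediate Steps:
A(u) = 4 (A(u) = 4 - (u - u) = 4 - 1*0 = 4 + 0 = 4)
Y(S) = 3
(-3 + Y(A(5)))*(-96) = (-3 + 3)*(-96) = 0*(-96) = 0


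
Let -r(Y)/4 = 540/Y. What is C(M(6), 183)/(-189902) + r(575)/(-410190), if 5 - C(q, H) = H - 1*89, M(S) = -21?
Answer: 713388719/1493004776450 ≈ 0.00047782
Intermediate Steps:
r(Y) = -2160/Y
C(q, H) = 94 - H (C(q, H) = 5 - (H - 1*89) = 5 - (H - 89) = 5 - (-89 + H) = 5 + (89 - H) = 94 - H)
C(M(6), 183)/(-189902) + r(575)/(-410190) = (94 - 1*183)/(-189902) - 2160/575/(-410190) = (94 - 183)*(-1/189902) - 2160*1/575*(-1/410190) = -89*(-1/189902) - 432/115*(-1/410190) = 89/189902 + 72/7861975 = 713388719/1493004776450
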